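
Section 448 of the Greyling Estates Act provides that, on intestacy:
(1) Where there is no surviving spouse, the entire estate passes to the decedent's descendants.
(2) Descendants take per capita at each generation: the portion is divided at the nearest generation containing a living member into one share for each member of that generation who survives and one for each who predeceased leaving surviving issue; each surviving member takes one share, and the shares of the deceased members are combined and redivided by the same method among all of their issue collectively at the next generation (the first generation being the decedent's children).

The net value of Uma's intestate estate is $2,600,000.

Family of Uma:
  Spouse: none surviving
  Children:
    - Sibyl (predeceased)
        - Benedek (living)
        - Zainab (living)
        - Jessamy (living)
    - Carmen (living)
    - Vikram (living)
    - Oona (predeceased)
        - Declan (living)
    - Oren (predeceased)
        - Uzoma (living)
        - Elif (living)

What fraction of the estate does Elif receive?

The entire $2,600,000 passes to the descendants.
That amount ($2,600,000) is divided at the children's generation into 5 shares of $520,000. Carmen and Vikram each take $520,000. The 3 shares of the deceased (Sibyl, Oona, and Oren) are combined into a pool of $1,560,000.
That pool ($1,560,000) is divided at the grandchildren's generation equally among Benedek, Zainab, Jessamy, Declan, Uzoma, and Elif: $260,000 each.

Elif receives 1/10 of the estate.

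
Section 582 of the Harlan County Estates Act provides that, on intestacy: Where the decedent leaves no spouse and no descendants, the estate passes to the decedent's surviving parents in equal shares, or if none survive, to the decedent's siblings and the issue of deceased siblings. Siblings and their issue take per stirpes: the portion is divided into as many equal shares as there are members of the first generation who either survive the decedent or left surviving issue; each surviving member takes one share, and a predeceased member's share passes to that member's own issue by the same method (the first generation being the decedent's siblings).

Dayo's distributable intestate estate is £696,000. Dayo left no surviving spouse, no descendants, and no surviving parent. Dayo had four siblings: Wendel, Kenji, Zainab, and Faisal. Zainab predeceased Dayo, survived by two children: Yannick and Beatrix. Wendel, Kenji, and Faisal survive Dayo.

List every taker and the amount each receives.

Wendel: £174,000; Kenji: £174,000; Yannick: £87,000; Beatrix: £87,000; Faisal: £174,000

The entire £696,000 passes to the siblings and their issue.
That amount (£696,000) is divided into 4 shares of £174,000: Wendel, Kenji, and Faisal each take £174,000; Zainab's £174,000 share passes to Zainab's issue.
Zainab's share (£174,000) is divided into 2 shares of £87,000: Yannick and Beatrix each take £87,000.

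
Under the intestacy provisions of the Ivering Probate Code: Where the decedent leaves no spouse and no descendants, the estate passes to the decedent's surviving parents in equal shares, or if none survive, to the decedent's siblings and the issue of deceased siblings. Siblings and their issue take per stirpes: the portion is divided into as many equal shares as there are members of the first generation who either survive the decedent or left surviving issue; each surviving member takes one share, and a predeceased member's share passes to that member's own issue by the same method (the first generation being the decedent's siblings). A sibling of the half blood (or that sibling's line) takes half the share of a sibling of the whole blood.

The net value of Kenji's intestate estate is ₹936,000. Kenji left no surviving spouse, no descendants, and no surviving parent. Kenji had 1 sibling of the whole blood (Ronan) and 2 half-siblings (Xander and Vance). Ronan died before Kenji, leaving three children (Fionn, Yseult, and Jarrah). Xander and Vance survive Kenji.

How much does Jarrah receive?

Jarrah receives ₹156,000.

The entire ₹936,000 passes to the siblings and their issue.
Counting each half-blood sibling's line as half a unit, there are 2 units in ₹936,000, so one unit is ₹468,000. Whole-blood lines (Ronan) take ₹468,000 each; half-blood lines (Xander and Vance) take ₹234,000 each.
Ronan's share (₹468,000) is divided into 3 shares of ₹156,000: Fionn, Yseult, and Jarrah each take ₹156,000.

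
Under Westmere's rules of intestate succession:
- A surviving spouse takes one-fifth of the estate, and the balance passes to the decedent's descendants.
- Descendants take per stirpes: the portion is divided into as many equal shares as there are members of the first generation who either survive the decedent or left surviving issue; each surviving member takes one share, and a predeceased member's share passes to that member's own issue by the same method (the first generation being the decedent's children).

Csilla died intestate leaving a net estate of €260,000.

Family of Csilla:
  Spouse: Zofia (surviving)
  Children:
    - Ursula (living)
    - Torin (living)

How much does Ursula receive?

Ursula receives €104,000.

Zofia takes one-fifth of €260,000 = €52,000. The remaining €208,000 passes to the descendants.
The descendants' portion (€208,000) is divided into 2 shares of €104,000: Ursula and Torin each take €104,000.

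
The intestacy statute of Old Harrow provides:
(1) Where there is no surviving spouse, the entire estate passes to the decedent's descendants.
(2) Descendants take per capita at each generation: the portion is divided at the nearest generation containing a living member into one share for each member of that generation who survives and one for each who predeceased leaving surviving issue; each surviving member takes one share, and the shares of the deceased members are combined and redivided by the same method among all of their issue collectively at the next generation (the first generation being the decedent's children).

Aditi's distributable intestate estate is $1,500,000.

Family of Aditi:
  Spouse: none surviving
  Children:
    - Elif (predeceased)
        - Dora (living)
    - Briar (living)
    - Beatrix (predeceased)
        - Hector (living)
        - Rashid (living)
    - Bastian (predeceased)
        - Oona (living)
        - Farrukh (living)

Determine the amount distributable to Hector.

The entire $1,500,000 passes to the descendants.
That amount ($1,500,000) is divided at the children's generation into 4 shares of $375,000. Briar takes $375,000. The 3 shares of the deceased (Elif, Beatrix, and Bastian) are combined into a pool of $1,125,000.
That pool ($1,125,000) is divided at the grandchildren's generation equally among Dora, Hector, Rashid, Oona, and Farrukh: $225,000 each.

Hector receives $225,000.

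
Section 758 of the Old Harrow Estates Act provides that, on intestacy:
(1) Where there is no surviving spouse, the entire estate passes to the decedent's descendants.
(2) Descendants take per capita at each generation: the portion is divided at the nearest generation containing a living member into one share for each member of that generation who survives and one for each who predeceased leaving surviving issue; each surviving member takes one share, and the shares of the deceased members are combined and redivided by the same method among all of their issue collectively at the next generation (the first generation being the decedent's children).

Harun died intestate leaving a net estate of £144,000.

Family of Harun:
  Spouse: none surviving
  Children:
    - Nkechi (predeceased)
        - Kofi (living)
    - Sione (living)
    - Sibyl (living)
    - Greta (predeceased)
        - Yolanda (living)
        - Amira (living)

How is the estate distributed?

The entire £144,000 passes to the descendants.
That amount (£144,000) is divided at the children's generation into 4 shares of £36,000. Sione and Sibyl each take £36,000. The 2 shares of the deceased (Nkechi and Greta) are combined into a pool of £72,000.
That pool (£72,000) is divided at the grandchildren's generation equally among Kofi, Yolanda, and Amira: £24,000 each.

Kofi: £24,000; Sione: £36,000; Sibyl: £36,000; Yolanda: £24,000; Amira: £24,000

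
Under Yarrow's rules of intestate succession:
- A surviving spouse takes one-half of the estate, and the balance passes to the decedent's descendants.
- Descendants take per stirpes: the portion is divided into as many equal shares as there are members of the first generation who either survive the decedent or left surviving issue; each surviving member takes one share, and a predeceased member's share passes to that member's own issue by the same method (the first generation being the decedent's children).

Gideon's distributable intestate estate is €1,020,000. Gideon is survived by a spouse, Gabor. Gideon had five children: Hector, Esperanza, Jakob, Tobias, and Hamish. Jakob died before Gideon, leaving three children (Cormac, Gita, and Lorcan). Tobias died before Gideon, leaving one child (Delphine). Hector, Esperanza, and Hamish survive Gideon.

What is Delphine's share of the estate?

Delphine receives €102,000.

Gabor takes one-half of €1,020,000 = €510,000. The remaining €510,000 passes to the descendants.
The descendants' portion (€510,000) is divided into 5 shares of €102,000: Hector, Esperanza, and Hamish each take €102,000; Jakob's €102,000 share passes to Jakob's issue; Tobias's €102,000 share passes to Tobias's issue.
Jakob's share (€102,000) is divided into 3 shares of €34,000: Cormac, Gita, and Lorcan each take €34,000.
Tobias's share (€102,000) passes entirely to Delphine.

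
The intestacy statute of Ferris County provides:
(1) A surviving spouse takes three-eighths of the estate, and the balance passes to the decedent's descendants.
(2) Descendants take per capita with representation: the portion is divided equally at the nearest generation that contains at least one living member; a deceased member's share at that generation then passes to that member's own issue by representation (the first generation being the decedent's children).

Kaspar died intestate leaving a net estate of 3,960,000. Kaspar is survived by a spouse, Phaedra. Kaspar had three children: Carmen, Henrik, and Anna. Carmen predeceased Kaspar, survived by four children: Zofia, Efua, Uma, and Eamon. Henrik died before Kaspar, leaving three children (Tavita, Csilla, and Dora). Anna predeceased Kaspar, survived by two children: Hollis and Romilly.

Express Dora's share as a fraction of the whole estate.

Phaedra takes three-eighths of 3,960,000 = 1,485,000. The remaining 2,475,000 passes to the descendants.
No child survives, so the initial division is made at the grandchildren's generation.
The descendants' portion (2,475,000) is divided into 9 shares of 275,000: Zofia, Efua, Uma, Eamon, Tavita, Csilla, Dora, Hollis, and Romilly each take 275,000.

Dora receives 5/72 of the estate.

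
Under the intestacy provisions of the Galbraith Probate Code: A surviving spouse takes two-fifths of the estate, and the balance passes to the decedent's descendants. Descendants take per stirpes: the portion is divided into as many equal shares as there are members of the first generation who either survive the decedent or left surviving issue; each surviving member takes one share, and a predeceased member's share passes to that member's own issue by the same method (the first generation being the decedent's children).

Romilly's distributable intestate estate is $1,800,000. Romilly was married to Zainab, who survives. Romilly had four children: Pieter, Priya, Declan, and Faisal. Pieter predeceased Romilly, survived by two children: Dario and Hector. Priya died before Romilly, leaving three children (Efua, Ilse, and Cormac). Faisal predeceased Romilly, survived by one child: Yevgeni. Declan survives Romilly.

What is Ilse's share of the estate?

Ilse receives $90,000.

Zainab takes two-fifths of $1,800,000 = $720,000. The remaining $1,080,000 passes to the descendants.
The descendants' portion ($1,080,000) is divided into 4 shares of $270,000: Declan takes $270,000; Pieter's $270,000 share passes to Pieter's issue; Priya's $270,000 share passes to Priya's issue; Faisal's $270,000 share passes to Faisal's issue.
Pieter's share ($270,000) is divided into 2 shares of $135,000: Dario and Hector each take $135,000.
Priya's share ($270,000) is divided into 3 shares of $90,000: Efua, Ilse, and Cormac each take $90,000.
Faisal's share ($270,000) passes entirely to Yevgeni.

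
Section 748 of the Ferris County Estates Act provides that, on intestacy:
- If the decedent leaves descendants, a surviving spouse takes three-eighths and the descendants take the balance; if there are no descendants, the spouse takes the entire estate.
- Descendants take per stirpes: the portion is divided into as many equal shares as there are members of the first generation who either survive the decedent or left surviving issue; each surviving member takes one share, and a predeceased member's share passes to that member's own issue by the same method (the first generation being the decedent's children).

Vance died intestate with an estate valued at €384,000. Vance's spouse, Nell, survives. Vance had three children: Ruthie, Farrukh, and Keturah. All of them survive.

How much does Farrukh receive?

Farrukh receives €80,000.

Nell takes three-eighths of €384,000 = €144,000. The remaining €240,000 passes to the descendants.
The descendants' portion (€240,000) is divided into 3 shares of €80,000: Ruthie, Farrukh, and Keturah each take €80,000.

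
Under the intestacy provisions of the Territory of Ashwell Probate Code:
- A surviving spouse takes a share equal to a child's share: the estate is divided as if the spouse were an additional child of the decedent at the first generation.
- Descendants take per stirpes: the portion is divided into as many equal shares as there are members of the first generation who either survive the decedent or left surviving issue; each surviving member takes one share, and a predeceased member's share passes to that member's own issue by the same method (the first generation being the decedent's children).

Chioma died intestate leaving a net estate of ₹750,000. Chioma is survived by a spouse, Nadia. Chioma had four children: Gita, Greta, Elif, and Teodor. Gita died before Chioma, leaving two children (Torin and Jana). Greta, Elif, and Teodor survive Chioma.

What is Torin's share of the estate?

The spouse counts as an additional share at the children's level, so there are 5 primary shares of ₹150,000. Nadia takes one such share (₹150,000).
The children's combined portion (₹600,000) is divided into 4 shares of ₹150,000: Greta, Elif, and Teodor each take ₹150,000; Gita's ₹150,000 share passes to Gita's issue.
Gita's share (₹150,000) is divided into 2 shares of ₹75,000: Torin and Jana each take ₹75,000.

Torin receives ₹75,000.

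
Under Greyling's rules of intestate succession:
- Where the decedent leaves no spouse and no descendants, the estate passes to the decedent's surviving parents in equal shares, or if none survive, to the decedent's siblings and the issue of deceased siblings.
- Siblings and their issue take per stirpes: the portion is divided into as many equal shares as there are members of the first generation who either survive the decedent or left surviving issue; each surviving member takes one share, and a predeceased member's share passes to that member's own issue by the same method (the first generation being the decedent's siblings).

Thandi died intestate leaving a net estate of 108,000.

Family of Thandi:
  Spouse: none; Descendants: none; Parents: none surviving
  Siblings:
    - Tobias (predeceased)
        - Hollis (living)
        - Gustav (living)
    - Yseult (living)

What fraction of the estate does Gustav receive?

Gustav receives 1/4 of the estate.

The entire 108,000 passes to the siblings and their issue.
That amount (108,000) is divided into 2 shares of 54,000: Yseult takes 54,000; Tobias's 54,000 share passes to Tobias's issue.
Tobias's share (54,000) is divided into 2 shares of 27,000: Hollis and Gustav each take 27,000.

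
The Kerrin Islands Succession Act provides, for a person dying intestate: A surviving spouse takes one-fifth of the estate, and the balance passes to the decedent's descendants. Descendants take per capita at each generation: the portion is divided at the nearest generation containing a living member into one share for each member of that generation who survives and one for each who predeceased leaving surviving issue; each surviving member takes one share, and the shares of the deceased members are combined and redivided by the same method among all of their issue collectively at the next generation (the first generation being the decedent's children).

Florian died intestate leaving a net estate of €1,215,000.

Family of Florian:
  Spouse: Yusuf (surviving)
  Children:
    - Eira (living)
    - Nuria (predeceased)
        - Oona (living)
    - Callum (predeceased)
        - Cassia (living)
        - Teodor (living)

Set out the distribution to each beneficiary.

Yusuf: €243,000; Eira: €324,000; Oona: €216,000; Cassia: €216,000; Teodor: €216,000

Yusuf takes one-fifth of €1,215,000 = €243,000. The remaining €972,000 passes to the descendants.
The descendants' portion (€972,000) is divided at the children's generation into 3 shares of €324,000. Eira takes €324,000. The 2 shares of the deceased (Nuria and Callum) are combined into a pool of €648,000.
That pool (€648,000) is divided at the grandchildren's generation equally among Oona, Cassia, and Teodor: €216,000 each.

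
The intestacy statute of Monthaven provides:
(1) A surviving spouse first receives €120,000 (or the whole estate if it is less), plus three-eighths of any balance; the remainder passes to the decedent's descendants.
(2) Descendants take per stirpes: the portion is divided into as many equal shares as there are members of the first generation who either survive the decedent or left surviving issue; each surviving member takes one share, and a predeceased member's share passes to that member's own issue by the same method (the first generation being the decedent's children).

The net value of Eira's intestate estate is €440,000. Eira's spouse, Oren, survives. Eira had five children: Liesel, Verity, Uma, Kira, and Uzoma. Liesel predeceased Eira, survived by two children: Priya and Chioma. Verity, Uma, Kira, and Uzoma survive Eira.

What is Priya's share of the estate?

Oren first takes €120,000, leaving a balance of €320,000. Oren then takes three-eighths of the balance (€120,000), for a total of €240,000. The remaining €200,000 passes to the descendants.
The descendants' portion (€200,000) is divided into 5 shares of €40,000: Verity, Uma, Kira, and Uzoma each take €40,000; Liesel's €40,000 share passes to Liesel's issue.
Liesel's share (€40,000) is divided into 2 shares of €20,000: Priya and Chioma each take €20,000.

Priya receives €20,000.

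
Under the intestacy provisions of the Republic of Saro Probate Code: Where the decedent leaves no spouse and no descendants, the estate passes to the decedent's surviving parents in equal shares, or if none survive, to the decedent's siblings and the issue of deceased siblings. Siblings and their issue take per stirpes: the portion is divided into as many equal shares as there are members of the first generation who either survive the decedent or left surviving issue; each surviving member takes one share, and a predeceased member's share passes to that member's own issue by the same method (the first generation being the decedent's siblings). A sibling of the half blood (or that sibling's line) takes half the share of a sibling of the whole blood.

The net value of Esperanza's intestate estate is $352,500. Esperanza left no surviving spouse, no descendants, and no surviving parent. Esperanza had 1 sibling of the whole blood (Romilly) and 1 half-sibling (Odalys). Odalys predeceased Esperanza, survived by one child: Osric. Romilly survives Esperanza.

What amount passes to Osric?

Osric receives $117,500.

The entire $352,500 passes to the siblings and their issue.
Counting each half-blood sibling's line as half a unit, there are 3/2 units in $352,500, so one unit is $235,000. Whole-blood lines (Romilly) take $235,000 each; half-blood lines (Odalys) take $117,500 each.
Odalys's share ($117,500) passes entirely to Osric.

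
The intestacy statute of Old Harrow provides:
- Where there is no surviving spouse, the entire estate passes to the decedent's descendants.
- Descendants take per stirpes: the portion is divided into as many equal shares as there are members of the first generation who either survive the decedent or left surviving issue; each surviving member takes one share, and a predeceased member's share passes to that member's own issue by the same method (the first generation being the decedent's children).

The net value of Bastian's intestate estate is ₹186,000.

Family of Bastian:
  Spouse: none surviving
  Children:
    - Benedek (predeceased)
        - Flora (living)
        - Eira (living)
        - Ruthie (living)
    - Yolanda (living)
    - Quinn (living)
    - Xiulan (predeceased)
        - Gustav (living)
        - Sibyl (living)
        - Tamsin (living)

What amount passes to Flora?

The entire ₹186,000 passes to the descendants.
That amount (₹186,000) is divided into 4 shares of ₹46,500: Yolanda and Quinn each take ₹46,500; Benedek's ₹46,500 share passes to Benedek's issue; Xiulan's ₹46,500 share passes to Xiulan's issue.
Benedek's share (₹46,500) is divided into 3 shares of ₹15,500: Flora, Eira, and Ruthie each take ₹15,500.
Xiulan's share (₹46,500) is divided into 3 shares of ₹15,500: Gustav, Sibyl, and Tamsin each take ₹15,500.

Flora receives ₹15,500.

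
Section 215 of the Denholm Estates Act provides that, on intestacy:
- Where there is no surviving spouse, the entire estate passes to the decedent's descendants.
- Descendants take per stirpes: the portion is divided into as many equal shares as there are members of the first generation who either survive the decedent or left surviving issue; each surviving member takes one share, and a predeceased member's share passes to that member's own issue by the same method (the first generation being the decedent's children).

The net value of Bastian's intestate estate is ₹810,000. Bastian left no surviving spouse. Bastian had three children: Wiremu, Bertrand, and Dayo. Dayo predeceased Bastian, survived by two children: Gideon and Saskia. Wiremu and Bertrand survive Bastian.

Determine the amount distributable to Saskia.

Saskia receives ₹135,000.

The entire ₹810,000 passes to the descendants.
That amount (₹810,000) is divided into 3 shares of ₹270,000: Wiremu and Bertrand each take ₹270,000; Dayo's ₹270,000 share passes to Dayo's issue.
Dayo's share (₹270,000) is divided into 2 shares of ₹135,000: Gideon and Saskia each take ₹135,000.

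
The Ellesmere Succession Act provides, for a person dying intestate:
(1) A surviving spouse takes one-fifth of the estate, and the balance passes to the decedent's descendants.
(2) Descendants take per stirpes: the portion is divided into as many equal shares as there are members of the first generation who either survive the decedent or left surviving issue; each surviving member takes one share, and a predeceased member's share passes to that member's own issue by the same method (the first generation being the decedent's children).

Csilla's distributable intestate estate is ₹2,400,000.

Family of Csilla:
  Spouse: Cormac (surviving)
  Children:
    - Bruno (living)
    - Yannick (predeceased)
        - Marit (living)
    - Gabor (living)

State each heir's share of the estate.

Cormac takes one-fifth of ₹2,400,000 = ₹480,000. The remaining ₹1,920,000 passes to the descendants.
The descendants' portion (₹1,920,000) is divided into 3 shares of ₹640,000: Bruno and Gabor each take ₹640,000; Yannick's ₹640,000 share passes to Yannick's issue.
Yannick's share (₹640,000) passes entirely to Marit.

Cormac: ₹480,000; Bruno: ₹640,000; Marit: ₹640,000; Gabor: ₹640,000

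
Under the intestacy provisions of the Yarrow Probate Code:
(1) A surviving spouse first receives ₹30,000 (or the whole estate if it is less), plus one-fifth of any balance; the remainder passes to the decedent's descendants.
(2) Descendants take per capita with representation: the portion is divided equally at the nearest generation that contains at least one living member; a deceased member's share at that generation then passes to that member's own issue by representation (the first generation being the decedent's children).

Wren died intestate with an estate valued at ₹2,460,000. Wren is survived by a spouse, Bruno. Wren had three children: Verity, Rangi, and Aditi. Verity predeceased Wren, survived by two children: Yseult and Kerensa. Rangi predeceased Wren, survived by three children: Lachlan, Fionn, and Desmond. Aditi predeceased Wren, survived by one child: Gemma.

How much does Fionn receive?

Bruno first takes ₹30,000, leaving a balance of ₹2,430,000. Bruno then takes one-fifth of the balance (₹486,000), for a total of ₹516,000. The remaining ₹1,944,000 passes to the descendants.
No child survives, so the initial division is made at the grandchildren's generation.
The descendants' portion (₹1,944,000) is divided into 6 shares of ₹324,000: Yseult, Kerensa, Lachlan, Fionn, Desmond, and Gemma each take ₹324,000.

Fionn receives ₹324,000.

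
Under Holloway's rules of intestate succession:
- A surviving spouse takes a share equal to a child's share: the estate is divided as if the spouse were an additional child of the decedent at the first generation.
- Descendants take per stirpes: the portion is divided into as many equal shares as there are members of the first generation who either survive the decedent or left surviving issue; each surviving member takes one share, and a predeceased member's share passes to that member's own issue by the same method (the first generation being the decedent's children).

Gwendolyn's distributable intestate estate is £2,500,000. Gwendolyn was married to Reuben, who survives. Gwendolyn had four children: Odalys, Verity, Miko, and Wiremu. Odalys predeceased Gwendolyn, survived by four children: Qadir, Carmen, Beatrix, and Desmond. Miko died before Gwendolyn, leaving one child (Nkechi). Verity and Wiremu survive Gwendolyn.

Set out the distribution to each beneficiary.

Reuben: £500,000; Qadir: £125,000; Carmen: £125,000; Beatrix: £125,000; Desmond: £125,000; Verity: £500,000; Nkechi: £500,000; Wiremu: £500,000

The spouse counts as an additional share at the children's level, so there are 5 primary shares of £500,000. Reuben takes one such share (£500,000).
The children's combined portion (£2,000,000) is divided into 4 shares of £500,000: Verity and Wiremu each take £500,000; Odalys's £500,000 share passes to Odalys's issue; Miko's £500,000 share passes to Miko's issue.
Odalys's share (£500,000) is divided into 4 shares of £125,000: Qadir, Carmen, Beatrix, and Desmond each take £125,000.
Miko's share (£500,000) passes entirely to Nkechi.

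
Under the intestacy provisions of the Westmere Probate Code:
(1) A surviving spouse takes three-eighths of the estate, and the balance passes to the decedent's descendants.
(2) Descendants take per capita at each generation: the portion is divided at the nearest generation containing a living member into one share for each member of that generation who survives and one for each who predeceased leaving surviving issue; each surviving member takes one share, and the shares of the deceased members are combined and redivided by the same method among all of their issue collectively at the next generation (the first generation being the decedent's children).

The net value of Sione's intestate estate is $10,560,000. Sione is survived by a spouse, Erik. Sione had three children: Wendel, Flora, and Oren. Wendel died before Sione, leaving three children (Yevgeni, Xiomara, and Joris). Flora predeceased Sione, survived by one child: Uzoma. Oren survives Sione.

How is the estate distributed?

Erik: $3,960,000; Yevgeni: $1,100,000; Xiomara: $1,100,000; Joris: $1,100,000; Uzoma: $1,100,000; Oren: $2,200,000

Erik takes three-eighths of $10,560,000 = $3,960,000. The remaining $6,600,000 passes to the descendants.
The descendants' portion ($6,600,000) is divided at the children's generation into 3 shares of $2,200,000. Oren takes $2,200,000. The 2 shares of the deceased (Wendel and Flora) are combined into a pool of $4,400,000.
That pool ($4,400,000) is divided at the grandchildren's generation equally among Yevgeni, Xiomara, Joris, and Uzoma: $1,100,000 each.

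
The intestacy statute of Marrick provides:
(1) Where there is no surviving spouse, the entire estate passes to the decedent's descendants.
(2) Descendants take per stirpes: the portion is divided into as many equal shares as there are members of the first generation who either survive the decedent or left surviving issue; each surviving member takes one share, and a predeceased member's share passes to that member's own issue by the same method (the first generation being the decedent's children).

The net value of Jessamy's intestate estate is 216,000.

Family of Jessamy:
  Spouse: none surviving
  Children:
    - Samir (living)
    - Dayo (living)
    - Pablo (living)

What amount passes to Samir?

Samir receives 72,000.

The entire 216,000 passes to the descendants.
That amount (216,000) is divided into 3 shares of 72,000: Samir, Dayo, and Pablo each take 72,000.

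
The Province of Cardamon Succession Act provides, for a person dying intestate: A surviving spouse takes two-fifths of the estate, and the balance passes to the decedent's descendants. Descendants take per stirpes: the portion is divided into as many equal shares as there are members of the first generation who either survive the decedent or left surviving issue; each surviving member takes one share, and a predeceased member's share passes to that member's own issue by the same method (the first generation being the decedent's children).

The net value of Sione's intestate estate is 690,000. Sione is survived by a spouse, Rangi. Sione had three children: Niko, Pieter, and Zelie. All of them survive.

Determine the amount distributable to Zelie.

Rangi takes two-fifths of 690,000 = 276,000. The remaining 414,000 passes to the descendants.
The descendants' portion (414,000) is divided into 3 shares of 138,000: Niko, Pieter, and Zelie each take 138,000.

Zelie receives 138,000.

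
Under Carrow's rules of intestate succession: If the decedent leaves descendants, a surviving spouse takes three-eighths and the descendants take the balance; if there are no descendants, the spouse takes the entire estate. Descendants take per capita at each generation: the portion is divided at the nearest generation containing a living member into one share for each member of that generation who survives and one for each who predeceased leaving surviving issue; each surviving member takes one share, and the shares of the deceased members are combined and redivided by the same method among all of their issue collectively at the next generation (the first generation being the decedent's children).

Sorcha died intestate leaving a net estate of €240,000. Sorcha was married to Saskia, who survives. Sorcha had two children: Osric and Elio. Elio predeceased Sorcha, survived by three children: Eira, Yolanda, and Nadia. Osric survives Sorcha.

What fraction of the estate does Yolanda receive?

Yolanda receives 5/48 of the estate.

Saskia takes three-eighths of €240,000 = €90,000. The remaining €150,000 passes to the descendants.
The descendants' portion (€150,000) is divided at the children's generation into 2 shares of €75,000. Osric takes €75,000. The remaining share for the deceased Elio (€75,000) is carried to the next generation.
That pool (€75,000) is divided at the grandchildren's generation equally among Eira, Yolanda, and Nadia: €25,000 each.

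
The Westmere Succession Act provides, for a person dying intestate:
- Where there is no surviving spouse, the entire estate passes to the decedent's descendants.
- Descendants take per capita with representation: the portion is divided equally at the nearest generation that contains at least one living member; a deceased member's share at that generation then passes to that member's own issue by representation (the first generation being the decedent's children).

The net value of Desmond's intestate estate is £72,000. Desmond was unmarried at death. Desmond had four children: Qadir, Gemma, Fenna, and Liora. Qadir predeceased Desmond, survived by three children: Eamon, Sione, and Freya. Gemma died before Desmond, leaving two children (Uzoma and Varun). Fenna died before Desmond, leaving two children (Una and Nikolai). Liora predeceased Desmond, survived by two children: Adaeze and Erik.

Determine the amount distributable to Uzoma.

Uzoma receives £8,000.

The entire £72,000 passes to the descendants.
No child survives, so the initial division is made at the grandchildren's generation.
That amount (£72,000) is divided into 9 shares of £8,000: Eamon, Sione, Freya, Uzoma, Varun, Una, Nikolai, Adaeze, and Erik each take £8,000.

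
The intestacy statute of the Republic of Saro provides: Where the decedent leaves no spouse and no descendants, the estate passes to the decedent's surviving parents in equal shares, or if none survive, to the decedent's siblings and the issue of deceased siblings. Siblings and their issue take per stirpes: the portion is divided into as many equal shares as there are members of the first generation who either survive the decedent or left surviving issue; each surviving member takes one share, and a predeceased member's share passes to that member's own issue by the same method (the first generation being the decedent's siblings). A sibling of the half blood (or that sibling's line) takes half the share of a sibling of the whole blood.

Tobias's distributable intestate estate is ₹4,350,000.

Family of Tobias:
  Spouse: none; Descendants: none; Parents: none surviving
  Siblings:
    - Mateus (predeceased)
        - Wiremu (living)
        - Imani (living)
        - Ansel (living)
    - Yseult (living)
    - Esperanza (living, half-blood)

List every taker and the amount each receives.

Wiremu: ₹580,000; Imani: ₹580,000; Ansel: ₹580,000; Yseult: ₹1,740,000; Esperanza: ₹870,000

The entire ₹4,350,000 passes to the siblings and their issue.
Counting each half-blood sibling's line as half a unit, there are 5/2 units in ₹4,350,000, so one unit is ₹1,740,000. Whole-blood lines (Mateus and Yseult) take ₹1,740,000 each; half-blood lines (Esperanza) take ₹870,000 each.
Mateus's share (₹1,740,000) is divided into 3 shares of ₹580,000: Wiremu, Imani, and Ansel each take ₹580,000.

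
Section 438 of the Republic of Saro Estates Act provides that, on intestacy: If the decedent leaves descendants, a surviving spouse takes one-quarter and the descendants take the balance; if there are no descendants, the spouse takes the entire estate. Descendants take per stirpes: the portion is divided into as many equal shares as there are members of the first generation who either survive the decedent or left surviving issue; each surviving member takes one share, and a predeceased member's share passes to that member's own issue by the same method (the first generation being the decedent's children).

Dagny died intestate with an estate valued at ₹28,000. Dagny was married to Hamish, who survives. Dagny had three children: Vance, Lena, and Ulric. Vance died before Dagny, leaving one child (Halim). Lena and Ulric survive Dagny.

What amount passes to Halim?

Hamish takes one-quarter of ₹28,000 = ₹7,000. The remaining ₹21,000 passes to the descendants.
The descendants' portion (₹21,000) is divided into 3 shares of ₹7,000: Lena and Ulric each take ₹7,000; Vance's ₹7,000 share passes to Vance's issue.
Vance's share (₹7,000) passes entirely to Halim.

Halim receives ₹7,000.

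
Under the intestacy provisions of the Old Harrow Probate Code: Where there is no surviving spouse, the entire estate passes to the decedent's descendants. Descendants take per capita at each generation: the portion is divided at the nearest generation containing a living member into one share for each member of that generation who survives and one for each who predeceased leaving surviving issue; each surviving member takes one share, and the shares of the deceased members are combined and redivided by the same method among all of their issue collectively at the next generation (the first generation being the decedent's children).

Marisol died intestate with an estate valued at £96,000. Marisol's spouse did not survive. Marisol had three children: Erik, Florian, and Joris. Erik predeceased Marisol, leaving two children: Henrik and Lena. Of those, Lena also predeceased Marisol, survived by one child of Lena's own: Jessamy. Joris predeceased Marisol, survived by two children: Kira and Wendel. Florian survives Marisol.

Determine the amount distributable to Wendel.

The entire £96,000 passes to the descendants.
That amount (£96,000) is divided at the children's generation into 3 shares of £32,000. Florian takes £32,000. The 2 shares of the deceased (Erik and Joris) are combined into a pool of £64,000.
That pool (£64,000) is divided at the grandchildren's generation into 4 shares of £16,000. Henrik, Kira, and Wendel each take £16,000. The remaining share for the deceased Lena (£16,000) is carried to the next generation.
That pool (£16,000) passes entirely to Jessamy, the sole taker at the great-grandchildren's generation.

Wendel receives £16,000.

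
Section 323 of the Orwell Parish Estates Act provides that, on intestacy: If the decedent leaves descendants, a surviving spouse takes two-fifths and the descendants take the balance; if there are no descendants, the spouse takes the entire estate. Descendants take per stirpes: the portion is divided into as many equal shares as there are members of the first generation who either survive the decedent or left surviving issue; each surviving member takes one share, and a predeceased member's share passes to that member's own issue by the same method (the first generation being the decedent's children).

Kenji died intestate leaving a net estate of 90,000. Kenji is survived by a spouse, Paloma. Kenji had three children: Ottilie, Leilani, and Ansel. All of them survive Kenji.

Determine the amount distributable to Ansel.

Paloma takes two-fifths of 90,000 = 36,000. The remaining 54,000 passes to the descendants.
The descendants' portion (54,000) is divided into 3 shares of 18,000: Ottilie, Leilani, and Ansel each take 18,000.

Ansel receives 18,000.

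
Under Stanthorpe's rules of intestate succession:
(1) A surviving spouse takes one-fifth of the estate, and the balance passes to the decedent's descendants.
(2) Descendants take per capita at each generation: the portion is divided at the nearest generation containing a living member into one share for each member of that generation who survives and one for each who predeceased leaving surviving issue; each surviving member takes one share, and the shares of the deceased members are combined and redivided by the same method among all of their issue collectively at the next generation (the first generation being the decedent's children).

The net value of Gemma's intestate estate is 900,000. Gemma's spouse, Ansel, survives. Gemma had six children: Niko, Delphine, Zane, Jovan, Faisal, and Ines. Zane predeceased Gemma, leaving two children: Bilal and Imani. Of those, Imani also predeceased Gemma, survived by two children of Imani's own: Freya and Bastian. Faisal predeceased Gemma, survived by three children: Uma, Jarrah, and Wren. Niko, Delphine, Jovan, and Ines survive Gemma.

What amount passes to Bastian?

Bastian receives 24,000.

Ansel takes one-fifth of 900,000 = 180,000. The remaining 720,000 passes to the descendants.
The descendants' portion (720,000) is divided at the children's generation into 6 shares of 120,000. Niko, Delphine, Jovan, and Ines each take 120,000. The 2 shares of the deceased (Zane and Faisal) are combined into a pool of 240,000.
That pool (240,000) is divided at the grandchildren's generation into 5 shares of 48,000. Bilal, Uma, Jarrah, and Wren each take 48,000. The remaining share for the deceased Imani (48,000) is carried to the next generation.
That pool (48,000) is divided at the great-grandchildren's generation equally among Freya and Bastian: 24,000 each.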